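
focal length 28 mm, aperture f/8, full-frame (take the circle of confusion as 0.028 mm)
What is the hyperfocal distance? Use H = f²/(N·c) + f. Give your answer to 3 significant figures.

Hyperfocal distance H = f²/(N·c) + f = 28²/(8 × 0.028) + 28 = 784/0.224 + 28 ≈ 3528.0 mm ≈ 3.53 m.

3.53 m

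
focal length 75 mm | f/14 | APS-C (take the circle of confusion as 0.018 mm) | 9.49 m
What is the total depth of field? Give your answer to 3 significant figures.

Hyperfocal distance H = f²/(N·c) + f = 75²/(14 × 0.018) + 75 = 5625/0.252 + 75 ≈ 22396.4 mm ≈ 22.40 m.
Near limit Dn = s·(H − f)/(H + s − 2f) = 9490 × (22396.4 − 75) / (22396.4 + 9490 − 2 × 75) = 9490 × 22321.4 / 31736.4 ≈ 6674.7 mm.
Far limit Df = s·(H − f)/(H − s) = 9490 × (22396.4 − 75) / (22396.4 − 9490) = 9490 × 22321.4 / 12906.4 ≈ 16412.8 mm.
Depth of field = Df − Dn = 16412.8 − 6674.7 ≈ 9738.1 mm ≈ 9.74 m.

9.74 m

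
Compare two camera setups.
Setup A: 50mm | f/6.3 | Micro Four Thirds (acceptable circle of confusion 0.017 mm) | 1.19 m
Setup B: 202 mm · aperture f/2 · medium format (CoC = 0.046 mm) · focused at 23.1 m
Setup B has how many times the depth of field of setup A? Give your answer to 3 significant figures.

20.5

Setup A: H = 50²/(6.3×0.017) + 50 ≈ 23392.7 mm; DoF = Df − Dn = 1251.10 − 1134.59 ≈ 116.51 mm.
Setup B: H = 202²/(2×0.046) + 202 ≈ 443723.7 mm; DoF = Df − Dn = 24357.5 − 21965.9 ≈ 2391.6 mm.
Ratio = 2391.6 / 116.51 ≈ 20.5.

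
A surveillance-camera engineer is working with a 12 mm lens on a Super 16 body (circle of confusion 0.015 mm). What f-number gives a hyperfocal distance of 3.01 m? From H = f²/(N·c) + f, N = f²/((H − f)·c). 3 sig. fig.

f/3.20

Rearrange H = f²/(N·c) + f for N: N = f² / ((H − f)·c).
N = 12² / ((3010 − 12) × 0.015) = 144 / 44.97 ≈ 3.20.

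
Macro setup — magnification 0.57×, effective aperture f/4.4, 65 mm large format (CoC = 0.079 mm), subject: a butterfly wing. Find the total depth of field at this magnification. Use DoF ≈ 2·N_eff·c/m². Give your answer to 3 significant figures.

2.14 mm

At magnification m, DoF ≈ 2·N_eff·c/m² = 2 × 4.4 × 0.079 / 0.57² = 0.6952 / 0.3249 ≈ 2.14 mm.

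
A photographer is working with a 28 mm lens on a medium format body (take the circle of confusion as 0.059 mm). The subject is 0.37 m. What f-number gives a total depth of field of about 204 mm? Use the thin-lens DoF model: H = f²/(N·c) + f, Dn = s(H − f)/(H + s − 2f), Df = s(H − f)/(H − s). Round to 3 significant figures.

Write h = H − f = f²/(N·c). The thin-lens limits are Dn = s·h/(h + (s−f)) and Df = s·h/(h − (s−f)), so DoF = Df − Dn = 2·s·(s−f)·h / (h² − (s−f)²).
That is a quadratic in h: DoF·h² − 2·s·(s−f)·h − DoF·(s−f)² = 0 ⇒ h = (s−f)·(s + √(s² + DoF²)) / DoF = 342 × (370 + √(370² + 204²)) / 204 = 342 × (370 + 422.512) / 204 ≈ 1328.6 mm.
Then N = f²/(c·h) = 28² / (0.059 × 1328.6) = 784 / 78.389 ≈ 10.

f/10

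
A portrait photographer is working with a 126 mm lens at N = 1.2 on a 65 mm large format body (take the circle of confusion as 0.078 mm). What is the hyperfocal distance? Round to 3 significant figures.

Hyperfocal distance H = f²/(N·c) + f = 126²/(1.2 × 0.078) + 126 = 15876/0.0936 + 126 ≈ 169741.4 mm ≈ 170 m.

170 m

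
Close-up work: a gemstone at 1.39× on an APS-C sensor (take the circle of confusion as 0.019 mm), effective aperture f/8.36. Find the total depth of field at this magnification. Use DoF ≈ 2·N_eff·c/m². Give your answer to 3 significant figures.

At magnification m, DoF ≈ 2·N_eff·c/m² = 2 × 8.36 × 0.019 / 1.39² = 0.3177 / 1.932 ≈ 0.164 mm.

0.164 mm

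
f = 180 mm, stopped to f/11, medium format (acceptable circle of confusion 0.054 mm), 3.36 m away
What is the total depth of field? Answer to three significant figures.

Hyperfocal distance H = f²/(N·c) + f = 180²/(11 × 0.054) + 180 = 32400/0.594 + 180 ≈ 54725.5 mm ≈ 54.73 m.
Near limit Dn = s·(H − f)/(H + s − 2f) = 3360 × (54725.5 − 180) / (54725.5 + 3360 − 2 × 180) = 3360 × 54545.5 / 57725.5 ≈ 3174.90 mm.
Far limit Df = s·(H − f)/(H − s) = 3360 × (54725.5 − 180) / (54725.5 − 3360) = 3360 × 54545.5 / 51365.5 ≈ 3568.02 mm.
Depth of field = Df − Dn = 3568.02 − 3174.90 ≈ 393.12 mm.

393 mm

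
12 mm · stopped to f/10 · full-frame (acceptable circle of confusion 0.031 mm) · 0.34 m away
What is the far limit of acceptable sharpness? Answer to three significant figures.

1.16 m

Hyperfocal distance H = f²/(N·c) + f = 12²/(10 × 0.031) + 12 = 144/0.31 + 12 ≈ 476.5 mm ≈ 0.477 m.
Far limit Df = s·(H − f)/(H − s) = 340 × (476.5 − 12) / (476.5 − 340) = 340 × 464.5 / 136.5 ≈ 1156.9 mm ≈ 1.16 m.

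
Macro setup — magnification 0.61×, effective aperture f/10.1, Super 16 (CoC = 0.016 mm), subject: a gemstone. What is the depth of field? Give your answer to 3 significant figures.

At magnification m, DoF ≈ 2·N_eff·c/m² = 2 × 10.1 × 0.016 / 0.61² = 0.3232 / 0.3721 ≈ 0.869 mm.

0.869 mm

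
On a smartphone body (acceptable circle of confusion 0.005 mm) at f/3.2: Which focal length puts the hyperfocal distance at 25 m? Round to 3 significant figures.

20.0 mm

From H = f²/(N·c) + f, with f ≪ H: f ≈ √(H·N·c) = √(25000 × 3.2 × 0.005) = √400.00 ≈ 20.00 mm.
The +f correction barely moves this — solving exactly, f² + N·c·f − N·c·H = 0 ⇒ f = (−N·c + √((N·c)² + 4·N·c·H))/2 = (−0.016 + √1600.0)/2 ≈ 19.992 mm, so f ≈ 20.0 mm.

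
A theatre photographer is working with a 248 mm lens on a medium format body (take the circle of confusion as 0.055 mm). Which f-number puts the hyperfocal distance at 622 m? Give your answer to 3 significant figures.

Rearrange H = f²/(N·c) + f for N: N = f² / ((H − f)·c).
N = 248² / ((622000 − 248) × 0.055) = 61504 / 34196 ≈ 1.80.

f/1.80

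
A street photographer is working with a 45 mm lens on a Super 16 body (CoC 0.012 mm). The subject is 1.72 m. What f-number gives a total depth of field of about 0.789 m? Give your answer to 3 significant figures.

Write h = H − f = f²/(N·c). The thin-lens limits are Dn = s·h/(h + (s−f)) and Df = s·h/(h − (s−f)), so DoF = Df − Dn = 2·s·(s−f)·h / (h² − (s−f)²).
That is a quadratic in h: DoF·h² − 2·s·(s−f)·h − DoF·(s−f)² = 0 ⇒ h = (s−f)·(s + √(s² + DoF²)) / DoF = 1675 × (1720 + √(1720² + 789²)) / 789 = 1675 × (1720 + 1892.33) / 789 ≈ 7668.8 mm.
Then N = f²/(c·h) = 45² / (0.012 × 7668.8) = 2025 / 92.025 ≈ 22.

f/22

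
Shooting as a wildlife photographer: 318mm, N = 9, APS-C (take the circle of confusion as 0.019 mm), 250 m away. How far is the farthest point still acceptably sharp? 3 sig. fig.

Hyperfocal distance H = f²/(N·c) + f = 318²/(9 × 0.019) + 318 = 101124/0.171 + 318 ≈ 591686.4 mm ≈ 591.7 m.
Far limit Df = s·(H − f)/(H − s) = 250000 × (591686.4 − 318) / (591686.4 − 250000) = 250000 × 591368.4 / 341686.4 ≈ 432684 mm ≈ 433 m.

433 m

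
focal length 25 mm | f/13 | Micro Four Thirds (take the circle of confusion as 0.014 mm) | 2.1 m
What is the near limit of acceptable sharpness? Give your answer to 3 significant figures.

Hyperfocal distance H = f²/(N·c) + f = 25²/(13 × 0.014) + 25 = 625/0.182 + 25 ≈ 3459.1 mm ≈ 3.459 m.
Near limit Dn = s·(H − f)/(H + s − 2f) = 2100 × (3459.1 − 25) / (3459.1 + 2100 − 2 × 25) = 2100 × 3434.1 / 5509.1 ≈ 1309.0 mm ≈ 1.31 m.

1.31 m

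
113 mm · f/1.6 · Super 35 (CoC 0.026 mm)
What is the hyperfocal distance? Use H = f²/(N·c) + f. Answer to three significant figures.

307 m

Hyperfocal distance H = f²/(N·c) + f = 113²/(1.6 × 0.026) + 113 = 12769/0.0416 + 113 ≈ 307060.1 mm ≈ 307 m.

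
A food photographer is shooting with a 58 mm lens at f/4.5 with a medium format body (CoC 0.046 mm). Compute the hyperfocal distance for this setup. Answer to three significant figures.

16.3 m

Hyperfocal distance H = f²/(N·c) + f = 58²/(4.5 × 0.046) + 58 = 3364/0.207 + 58 ≈ 16309.2 mm ≈ 16.3 m.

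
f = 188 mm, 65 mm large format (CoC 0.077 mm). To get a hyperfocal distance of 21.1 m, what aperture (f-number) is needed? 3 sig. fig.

f/21.9

Rearrange H = f²/(N·c) + f for N: N = f² / ((H − f)·c).
N = 188² / ((21100 − 188) × 0.077) = 35344 / 1610 ≈ 21.9.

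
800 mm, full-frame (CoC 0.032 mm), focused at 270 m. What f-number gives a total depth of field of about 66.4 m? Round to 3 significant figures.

Write h = H − f = f²/(N·c). The thin-lens limits are Dn = s·h/(h + (s−f)) and Df = s·h/(h − (s−f)), so DoF = Df − Dn = 2·s·(s−f)·h / (h² − (s−f)²).
That is a quadratic in h: DoF·h² − 2·s·(s−f)·h − DoF·(s−f)² = 0 ⇒ h = (s−f)·(s + √(s² + DoF²)) / DoF = 269200 × (270000 + √(270000² + 66400²)) / 66400 = 269200 × (270000 + 278045) / 66400 ≈ 2221893 mm.
Then N = f²/(c·h) = 800² / (0.032 × 2221893) = 640000 / 71101 ≈ 9.

f/9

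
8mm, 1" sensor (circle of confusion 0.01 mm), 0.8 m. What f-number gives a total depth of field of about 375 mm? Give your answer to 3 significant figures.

f/1.80

Write h = H − f = f²/(N·c). The thin-lens limits are Dn = s·h/(h + (s−f)) and Df = s·h/(h − (s−f)), so DoF = Df − Dn = 2·s·(s−f)·h / (h² − (s−f)²).
That is a quadratic in h: DoF·h² − 2·s·(s−f)·h − DoF·(s−f)² = 0 ⇒ h = (s−f)·(s + √(s² + DoF²)) / DoF = 792 × (800 + √(800² + 375²)) / 375 = 792 × (800 + 883.530) / 375 ≈ 3555.6 mm.
Then N = f²/(c·h) = 8² / (0.01 × 3555.6) = 64 / 35.556 ≈ 1.80.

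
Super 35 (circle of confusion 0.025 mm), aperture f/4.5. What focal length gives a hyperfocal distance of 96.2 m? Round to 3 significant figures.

From H = f²/(N·c) + f, with f ≪ H: f ≈ √(H·N·c) = √(96200 × 4.5 × 0.025) = √10822 ≈ 104.0 mm.
The +f correction barely moves this — solving exactly, f² + N·c·f − N·c·H = 0 ⇒ f = (−N·c + √((N·c)² + 4·N·c·H))/2 = (−0.1125 + √43290)/2 ≈ 103.98 mm, so f ≈ 104 mm.

104 mm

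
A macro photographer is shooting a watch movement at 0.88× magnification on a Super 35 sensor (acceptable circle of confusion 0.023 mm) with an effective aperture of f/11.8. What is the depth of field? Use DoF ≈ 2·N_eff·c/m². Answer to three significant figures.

At magnification m, DoF ≈ 2·N_eff·c/m² = 2 × 11.8 × 0.023 / 0.88² = 0.5428 / 0.7744 ≈ 0.701 mm.

0.701 mm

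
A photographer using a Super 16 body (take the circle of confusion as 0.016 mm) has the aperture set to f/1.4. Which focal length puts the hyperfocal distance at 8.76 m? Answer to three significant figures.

From H = f²/(N·c) + f, with f ≪ H: f ≈ √(H·N·c) = √(8760 × 1.4 × 0.016) = √196.22 ≈ 14.01 mm.
The +f correction barely moves this — solving exactly, f² + N·c·f − N·c·H = 0 ⇒ f = (−N·c + √((N·c)² + 4·N·c·H))/2 = (−0.0224 + √784.90)/2 ≈ 13.997 mm, so f ≈ 14.0 mm.

14.0 mm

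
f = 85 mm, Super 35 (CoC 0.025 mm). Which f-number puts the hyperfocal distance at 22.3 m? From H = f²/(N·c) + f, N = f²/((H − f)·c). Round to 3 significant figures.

Rearrange H = f²/(N·c) + f for N: N = f² / ((H − f)·c).
N = 85² / ((22300 − 85) × 0.025) = 7225 / 555.4 ≈ 13.

f/13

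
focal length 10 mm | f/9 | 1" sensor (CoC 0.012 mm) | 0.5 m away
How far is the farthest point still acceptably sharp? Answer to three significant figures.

Hyperfocal distance H = f²/(N·c) + f = 10²/(9 × 0.012) + 10 = 100/0.108 + 10 ≈ 935.9 mm ≈ 0.936 m.
Far limit Df = s·(H − f)/(H − s) = 500 × (935.9 − 10) / (935.9 − 500) = 500 × 925.9 / 435.9 ≈ 1062.0 mm ≈ 1.06 m.

1.06 m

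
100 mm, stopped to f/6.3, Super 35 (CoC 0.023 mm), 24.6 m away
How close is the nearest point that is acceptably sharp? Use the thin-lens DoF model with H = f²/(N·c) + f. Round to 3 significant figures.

Hyperfocal distance H = f²/(N·c) + f = 100²/(6.3 × 0.023) + 100 = 10000/0.1449 + 100 ≈ 69113.1 mm ≈ 69.11 m.
Near limit Dn = s·(H − f)/(H + s − 2f) = 24600 × (69113.1 − 100) / (69113.1 + 24600 − 2 × 100) = 24600 × 69013.1 / 93513.1 ≈ 18155 mm ≈ 18.2 m.

18.2 m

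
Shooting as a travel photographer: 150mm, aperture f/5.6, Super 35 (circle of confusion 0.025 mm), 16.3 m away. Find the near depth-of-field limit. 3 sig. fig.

Hyperfocal distance H = f²/(N·c) + f = 150²/(5.6 × 0.025) + 150 = 22500/0.14 + 150 ≈ 160864.3 mm ≈ 160.9 m.
Near limit Dn = s·(H − f)/(H + s − 2f) = 16300 × (160864.3 − 150) / (160864.3 + 16300 − 2 × 150) = 16300 × 160714.3 / 176864.3 ≈ 14812 mm ≈ 14.8 m.

14.8 m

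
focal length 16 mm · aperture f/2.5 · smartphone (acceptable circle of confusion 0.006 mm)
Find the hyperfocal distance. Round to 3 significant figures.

17.1 m

Hyperfocal distance H = f²/(N·c) + f = 16²/(2.5 × 0.006) + 16 = 256/0.015 + 16 ≈ 17082.7 mm ≈ 17.1 m.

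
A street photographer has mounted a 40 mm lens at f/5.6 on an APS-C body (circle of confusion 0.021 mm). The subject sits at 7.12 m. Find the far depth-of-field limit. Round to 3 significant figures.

Hyperfocal distance H = f²/(N·c) + f = 40²/(5.6 × 0.021) + 40 = 1600/0.1176 + 40 ≈ 13645.4 mm ≈ 13.65 m.
Far limit Df = s·(H − f)/(H − s) = 7120 × (13645.4 − 40) / (13645.4 − 7120) = 7120 × 13605.4 / 6525.4 ≈ 14845 mm ≈ 14.8 m.

14.8 m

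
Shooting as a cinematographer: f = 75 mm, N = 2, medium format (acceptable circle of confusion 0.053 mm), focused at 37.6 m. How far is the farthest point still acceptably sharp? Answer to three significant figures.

Hyperfocal distance H = f²/(N·c) + f = 75²/(2 × 0.053) + 75 = 5625/0.106 + 75 ≈ 53141.0 mm ≈ 53.14 m.
Far limit Df = s·(H − f)/(H − s) = 37600 × (53141.0 − 75) / (53141.0 − 37600) = 37600 × 53066.0 / 15541.0 ≈ 128388 mm ≈ 128 m.

128 m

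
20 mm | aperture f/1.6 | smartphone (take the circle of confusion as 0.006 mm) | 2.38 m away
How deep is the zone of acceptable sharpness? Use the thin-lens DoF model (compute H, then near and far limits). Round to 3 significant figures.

Hyperfocal distance H = f²/(N·c) + f = 20²/(1.6 × 0.006) + 20 = 400/0.0096 + 20 ≈ 41686.7 mm ≈ 41.69 m.
Near limit Dn = s·(H − f)/(H + s − 2f) = 2380 × (41686.7 − 20) / (41686.7 + 2380 − 2 × 20) = 2380 × 41666.7 / 44026.7 ≈ 2252.42 mm.
Far limit Df = s·(H − f)/(H − s) = 2380 × (41686.7 − 20) / (41686.7 − 2380) = 2380 × 41666.7 / 39306.7 ≈ 2522.90 mm.
Depth of field = Df − Dn = 2522.90 − 2252.42 ≈ 270.48 mm.

270 mm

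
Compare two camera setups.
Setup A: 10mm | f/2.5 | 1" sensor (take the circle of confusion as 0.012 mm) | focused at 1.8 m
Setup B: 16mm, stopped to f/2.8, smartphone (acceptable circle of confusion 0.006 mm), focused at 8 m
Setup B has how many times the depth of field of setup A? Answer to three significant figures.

4.25

Setup A: H = 10²/(2.5×0.012) + 10 ≈ 3343.3 mm; DoF = Df − Dn = 3887.7 − 1171.1 ≈ 2716.6 mm.
Setup B: H = 16²/(2.8×0.006) + 16 ≈ 15254.1 mm; DoF = Df − Dn = 16805 − 5250 ≈ 11555 mm.
Ratio = 11555 / 2716.6 ≈ 4.25.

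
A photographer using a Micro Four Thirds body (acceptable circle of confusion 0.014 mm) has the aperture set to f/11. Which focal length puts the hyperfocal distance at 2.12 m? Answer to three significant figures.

18.0 mm

From H = f²/(N·c) + f, with f ≪ H: f ≈ √(H·N·c) = √(2120 × 11 × 0.014) = √326.48 ≈ 18.07 mm.
Exact: f² + N·c·f − N·c·H = 0 ⇒ f = (−N·c + √((N·c)² + 4·N·c·H))/2 = (−0.154 + √1305.9)/2 ≈ 17.992 mm ≈ 18.0 mm.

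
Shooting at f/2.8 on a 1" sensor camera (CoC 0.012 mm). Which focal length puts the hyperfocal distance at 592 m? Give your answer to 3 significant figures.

From H = f²/(N·c) + f, with f ≪ H: f ≈ √(H·N·c) = √(592000 × 2.8 × 0.012) = √19891 ≈ 141.0 mm.
The +f correction barely moves this — solving exactly, f² + N·c·f − N·c·H = 0 ⇒ f = (−N·c + √((N·c)² + 4·N·c·H))/2 = (−0.0336 + √79565)/2 ≈ 141.02 mm, so f ≈ 141 mm.

141 mm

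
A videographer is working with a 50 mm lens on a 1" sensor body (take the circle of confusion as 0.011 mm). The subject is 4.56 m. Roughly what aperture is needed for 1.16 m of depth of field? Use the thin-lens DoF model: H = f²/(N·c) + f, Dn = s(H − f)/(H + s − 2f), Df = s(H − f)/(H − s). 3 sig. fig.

Write h = H − f = f²/(N·c). The thin-lens limits are Dn = s·h/(h + (s−f)) and Df = s·h/(h − (s−f)), so DoF = Df − Dn = 2·s·(s−f)·h / (h² − (s−f)²).
That is a quadratic in h: DoF·h² − 2·s·(s−f)·h − DoF·(s−f)² = 0 ⇒ h = (s−f)·(s + √(s² + DoF²)) / DoF = 4510 × (4560 + √(4560² + 1160²)) / 1160 = 4510 × (4560 + 4705.23) / 1160 ≈ 36023 mm.
Then N = f²/(c·h) = 50² / (0.011 × 36023) = 2500 / 396.25 ≈ 6.31.

f/6.31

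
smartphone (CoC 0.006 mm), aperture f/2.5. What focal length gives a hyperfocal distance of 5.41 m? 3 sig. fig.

9.00 mm

From H = f²/(N·c) + f, with f ≪ H: f ≈ √(H·N·c) = √(5410 × 2.5 × 0.006) = √81.150 ≈ 9.008 mm.
Exact: f² + N·c·f − N·c·H = 0 ⇒ f = (−N·c + √((N·c)² + 4·N·c·H))/2 = (−0.015 + √324.60)/2 ≈ 9.0008 mm ≈ 9.00 mm.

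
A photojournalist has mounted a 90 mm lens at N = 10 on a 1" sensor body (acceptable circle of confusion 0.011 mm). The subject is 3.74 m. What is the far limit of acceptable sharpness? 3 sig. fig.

3.94 m

Hyperfocal distance H = f²/(N·c) + f = 90²/(10 × 0.011) + 90 = 8100/0.11 + 90 ≈ 73726.4 mm ≈ 73.73 m.
Far limit Df = s·(H − f)/(H − s) = 3740 × (73726.4 − 90) / (73726.4 − 3740) = 3740 × 73636.4 / 69986.4 ≈ 3935.1 mm ≈ 3.94 m.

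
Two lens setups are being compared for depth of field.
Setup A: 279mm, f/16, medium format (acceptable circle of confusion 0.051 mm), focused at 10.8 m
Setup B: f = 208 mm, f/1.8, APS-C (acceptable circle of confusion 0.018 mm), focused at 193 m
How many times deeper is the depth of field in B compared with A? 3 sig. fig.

Setup A: H = 279²/(16×0.051) + 279 ≈ 95672.4 mm; DoF = Df − Dn = 12138.8 − 9727.2 ≈ 2411.6 mm.
Setup B: H = 208²/(1.8×0.018) + 208 ≈ 1335516.6 mm; DoF = Df − Dn = 225567 − 168650 ≈ 56917 mm.
Ratio = 56917 / 2411.6 ≈ 23.6.

23.6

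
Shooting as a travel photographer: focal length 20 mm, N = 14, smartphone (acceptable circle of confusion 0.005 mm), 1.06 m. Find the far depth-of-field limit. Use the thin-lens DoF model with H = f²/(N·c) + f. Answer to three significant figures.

Hyperfocal distance H = f²/(N·c) + f = 20²/(14 × 0.005) + 20 = 400/0.07 + 20 ≈ 5734.3 mm ≈ 5.734 m.
Far limit Df = s·(H − f)/(H − s) = 1060 × (5734.3 − 20) / (5734.3 − 1060) = 1060 × 5714.3 / 4674.3 ≈ 1295.8 mm ≈ 1.30 m.

1.30 m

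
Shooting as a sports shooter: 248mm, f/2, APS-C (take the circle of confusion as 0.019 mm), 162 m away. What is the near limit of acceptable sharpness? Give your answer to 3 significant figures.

Hyperfocal distance H = f²/(N·c) + f = 248²/(2 × 0.019) + 248 = 61504/0.038 + 248 ≈ 1618774.3 mm ≈ 1619 m.
Near limit Dn = s·(H − f)/(H + s − 2f) = 162000 × (1618774.3 − 248) / (1618774.3 + 162000 − 2 × 248) = 162000 × 1618526.3 / 1780278.3 ≈ 147281 mm ≈ 147 m.

147 m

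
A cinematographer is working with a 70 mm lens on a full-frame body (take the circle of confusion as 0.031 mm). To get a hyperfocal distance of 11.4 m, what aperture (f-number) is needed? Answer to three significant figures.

f/14

Rearrange H = f²/(N·c) + f for N: N = f² / ((H − f)·c).
N = 70² / ((11400 − 70) × 0.031) = 4900 / 351.2 ≈ 14.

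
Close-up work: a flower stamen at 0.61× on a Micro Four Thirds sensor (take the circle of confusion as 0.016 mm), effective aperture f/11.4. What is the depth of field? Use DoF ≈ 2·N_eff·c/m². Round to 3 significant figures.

At magnification m, DoF ≈ 2·N_eff·c/m² = 2 × 11.4 × 0.016 / 0.61² = 0.3648 / 0.3721 ≈ 0.98 mm.

0.980 mm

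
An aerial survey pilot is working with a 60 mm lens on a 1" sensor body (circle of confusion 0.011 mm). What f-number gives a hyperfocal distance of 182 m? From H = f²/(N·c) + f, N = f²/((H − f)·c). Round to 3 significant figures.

f/1.80

Rearrange H = f²/(N·c) + f for N: N = f² / ((H − f)·c).
N = 60² / ((182000 − 60) × 0.011) = 3600 / 2001 ≈ 1.80.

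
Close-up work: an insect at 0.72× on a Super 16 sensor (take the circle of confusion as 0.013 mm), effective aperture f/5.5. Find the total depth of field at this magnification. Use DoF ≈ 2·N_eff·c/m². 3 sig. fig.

0.276 mm

At magnification m, DoF ≈ 2·N_eff·c/m² = 2 × 5.5 × 0.013 / 0.72² = 0.143 / 0.5184 ≈ 0.276 mm.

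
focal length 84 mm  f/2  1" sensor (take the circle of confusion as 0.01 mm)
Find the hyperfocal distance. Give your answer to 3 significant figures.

Hyperfocal distance H = f²/(N·c) + f = 84²/(2 × 0.01) + 84 = 7056/0.02 + 84 ≈ 352884.0 mm ≈ 353 m.

353 m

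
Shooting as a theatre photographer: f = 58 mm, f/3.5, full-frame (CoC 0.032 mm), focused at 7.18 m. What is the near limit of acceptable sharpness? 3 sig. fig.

Hyperfocal distance H = f²/(N·c) + f = 58²/(3.5 × 0.032) + 58 = 3364/0.112 + 58 ≈ 30093.7 mm ≈ 30.09 m.
Near limit Dn = s·(H − f)/(H + s − 2f) = 7180 × (30093.7 − 58) / (30093.7 + 7180 − 2 × 58) = 7180 × 30035.7 / 37157.7 ≈ 5803.8 mm ≈ 5.80 m.

5.80 m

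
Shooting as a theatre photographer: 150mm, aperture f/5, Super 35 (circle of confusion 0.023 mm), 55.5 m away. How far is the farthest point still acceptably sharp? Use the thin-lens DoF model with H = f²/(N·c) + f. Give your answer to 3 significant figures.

77.4 m

Hyperfocal distance H = f²/(N·c) + f = 150²/(5 × 0.023) + 150 = 22500/0.115 + 150 ≈ 195802.2 mm ≈ 195.8 m.
Far limit Df = s·(H − f)/(H − s) = 55500 × (195802.2 − 150) / (195802.2 − 55500) = 55500 × 195652.2 / 140302.2 ≈ 77395 mm ≈ 77.4 m.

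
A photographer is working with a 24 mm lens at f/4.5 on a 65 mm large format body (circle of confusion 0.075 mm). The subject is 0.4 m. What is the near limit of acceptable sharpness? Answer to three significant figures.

328 mm

Hyperfocal distance H = f²/(N·c) + f = 24²/(4.5 × 0.075) + 24 = 576/0.3375 + 24 ≈ 1730.7 mm ≈ 1.731 m.
Near limit Dn = s·(H − f)/(H + s − 2f) = 400 × (1730.7 − 24) / (1730.7 + 400 − 2 × 24) = 400 × 1706.7 / 2082.7 ≈ 327.78 mm.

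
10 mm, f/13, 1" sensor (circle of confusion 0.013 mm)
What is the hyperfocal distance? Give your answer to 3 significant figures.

0.602 m

Hyperfocal distance H = f²/(N·c) + f = 10²/(13 × 0.013) + 10 = 100/0.169 + 10 ≈ 601.7 mm ≈ 0.602 m.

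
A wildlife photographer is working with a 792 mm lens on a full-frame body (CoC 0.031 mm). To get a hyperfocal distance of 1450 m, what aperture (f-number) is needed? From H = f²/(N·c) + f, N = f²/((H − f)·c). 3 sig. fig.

Rearrange H = f²/(N·c) + f for N: N = f² / ((H − f)·c).
N = 792² / ((1450000 − 792) × 0.031) = 627264 / 44925 ≈ 14.

f/14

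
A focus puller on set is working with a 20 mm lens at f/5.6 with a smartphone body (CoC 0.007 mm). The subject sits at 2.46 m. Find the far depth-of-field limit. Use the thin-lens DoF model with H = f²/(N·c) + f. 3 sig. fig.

Hyperfocal distance H = f²/(N·c) + f = 20²/(5.6 × 0.007) + 20 = 400/0.0392 + 20 ≈ 10224.1 mm ≈ 10.22 m.
Far limit Df = s·(H − f)/(H − s) = 2460 × (10224.1 − 20) / (10224.1 − 2460) = 2460 × 10204.1 / 7764.1 ≈ 3233.1 mm ≈ 3.23 m.

3.23 m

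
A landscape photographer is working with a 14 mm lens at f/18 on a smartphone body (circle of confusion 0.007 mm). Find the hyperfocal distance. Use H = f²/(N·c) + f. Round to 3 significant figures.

Hyperfocal distance H = f²/(N·c) + f = 14²/(18 × 0.007) + 14 = 196/0.126 + 14 ≈ 1569.6 mm ≈ 1.57 m.

1.57 m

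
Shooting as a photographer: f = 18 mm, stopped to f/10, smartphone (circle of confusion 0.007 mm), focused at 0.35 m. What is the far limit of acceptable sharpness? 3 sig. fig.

377 mm

Hyperfocal distance H = f²/(N·c) + f = 18²/(10 × 0.007) + 18 = 324/0.07 + 18 ≈ 4646.6 mm ≈ 4.647 m.
Far limit Df = s·(H − f)/(H − s) = 350 × (4646.6 − 18) / (4646.6 − 350) = 350 × 4628.6 / 4296.6 ≈ 377.04 mm.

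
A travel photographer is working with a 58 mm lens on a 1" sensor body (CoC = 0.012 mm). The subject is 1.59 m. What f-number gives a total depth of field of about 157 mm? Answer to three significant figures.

f/9.01

Write h = H − f = f²/(N·c). The thin-lens limits are Dn = s·h/(h + (s−f)) and Df = s·h/(h − (s−f)), so DoF = Df − Dn = 2·s·(s−f)·h / (h² − (s−f)²).
That is a quadratic in h: DoF·h² − 2·s·(s−f)·h − DoF·(s−f)² = 0 ⇒ h = (s−f)·(s + √(s² + DoF²)) / DoF = 1532 × (1590 + √(1590² + 157²)) / 157 = 1532 × (1590 + 1597.73) / 157 ≈ 31106 mm.
Then N = f²/(c·h) = 58² / (0.012 × 31106) = 3364 / 373.27 ≈ 9.01.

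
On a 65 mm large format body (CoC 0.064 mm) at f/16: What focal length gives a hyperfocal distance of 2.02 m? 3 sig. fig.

From H = f²/(N·c) + f, with f ≪ H: f ≈ √(H·N·c) = √(2020 × 16 × 0.064) = √2068.5 ≈ 45.48 mm.
Exact: f² + N·c·f − N·c·H = 0 ⇒ f = (−N·c + √((N·c)² + 4·N·c·H))/2 = (−1.024 + √8275.0)/2 ≈ 44.971 mm ≈ 45.0 mm.

45.0 mm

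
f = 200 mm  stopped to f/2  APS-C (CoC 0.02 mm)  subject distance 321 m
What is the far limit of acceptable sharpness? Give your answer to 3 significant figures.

Hyperfocal distance H = f²/(N·c) + f = 200²/(2 × 0.02) + 200 = 40000/0.04 + 200 ≈ 1000200.0 mm ≈ 1000 m.
Far limit Df = s·(H − f)/(H − s) = 321000 × (1000200.0 − 200) / (1000200.0 − 321000) = 321000 × 1000000.0 / 679200.0 ≈ 472615 mm ≈ 473 m.

473 m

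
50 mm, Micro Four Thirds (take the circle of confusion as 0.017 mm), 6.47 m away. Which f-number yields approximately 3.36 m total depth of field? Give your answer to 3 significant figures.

Write h = H − f = f²/(N·c). The thin-lens limits are Dn = s·h/(h + (s−f)) and Df = s·h/(h − (s−f)), so DoF = Df − Dn = 2·s·(s−f)·h / (h² − (s−f)²).
That is a quadratic in h: DoF·h² − 2·s·(s−f)·h − DoF·(s−f)² = 0 ⇒ h = (s−f)·(s + √(s² + DoF²)) / DoF = 6420 × (6470 + √(6470² + 3360²)) / 3360 = 6420 × (6470 + 7290.44) / 3360 ≈ 26292 mm.
Then N = f²/(c·h) = 50² / (0.017 × 26292) = 2500 / 446.97 ≈ 5.59.

f/5.59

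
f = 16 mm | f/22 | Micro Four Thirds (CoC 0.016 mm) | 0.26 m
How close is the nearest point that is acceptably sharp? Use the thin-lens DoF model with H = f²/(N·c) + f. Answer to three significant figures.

195 mm

Hyperfocal distance H = f²/(N·c) + f = 16²/(22 × 0.016) + 16 = 256/0.352 + 16 ≈ 743.3 mm ≈ 0.743 m.
Near limit Dn = s·(H − f)/(H + s − 2f) = 260 × (743.3 − 16) / (743.3 + 260 − 2 × 16) = 260 × 727.3 / 971.3 ≈ 194.68 mm.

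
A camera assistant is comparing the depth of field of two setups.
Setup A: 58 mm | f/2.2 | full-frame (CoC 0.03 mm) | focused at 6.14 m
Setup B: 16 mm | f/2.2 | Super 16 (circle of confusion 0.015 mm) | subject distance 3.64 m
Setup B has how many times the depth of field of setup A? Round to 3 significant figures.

Setup A: H = 58²/(2.2×0.03) + 58 ≈ 51027.7 mm; DoF = Df − Dn = 6971.9 − 5485.4 ≈ 1486.5 mm.
Setup B: H = 16²/(2.2×0.015) + 16 ≈ 7773.6 mm; DoF = Df − Dn = 6831.3 − 2481.0 ≈ 4350.3 mm.
Ratio = 4350.3 / 1486.5 ≈ 2.93.

2.93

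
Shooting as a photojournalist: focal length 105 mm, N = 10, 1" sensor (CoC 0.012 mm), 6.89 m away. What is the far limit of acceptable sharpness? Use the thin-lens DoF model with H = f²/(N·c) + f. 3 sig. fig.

7.44 m

Hyperfocal distance H = f²/(N·c) + f = 105²/(10 × 0.012) + 105 = 11025/0.12 + 105 ≈ 91980.0 mm ≈ 91.98 m.
Far limit Df = s·(H − f)/(H − s) = 6890 × (91980.0 − 105) / (91980.0 − 6890) = 6890 × 91875.0 / 85090.0 ≈ 7439.4 mm ≈ 7.44 m.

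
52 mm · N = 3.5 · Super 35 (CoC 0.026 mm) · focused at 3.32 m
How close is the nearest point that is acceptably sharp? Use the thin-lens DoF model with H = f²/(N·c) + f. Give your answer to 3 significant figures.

Hyperfocal distance H = f²/(N·c) + f = 52²/(3.5 × 0.026) + 52 = 2704/0.091 + 52 ≈ 29766.3 mm ≈ 29.77 m.
Near limit Dn = s·(H − f)/(H + s − 2f) = 3320 × (29766.3 − 52) / (29766.3 + 3320 − 2 × 52) = 3320 × 29714.3 / 32982.3 ≈ 2991.0 mm ≈ 2.99 m.

2.99 m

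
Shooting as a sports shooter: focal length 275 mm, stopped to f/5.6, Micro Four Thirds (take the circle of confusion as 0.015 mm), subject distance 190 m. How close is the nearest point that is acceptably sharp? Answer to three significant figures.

157 m

Hyperfocal distance H = f²/(N·c) + f = 275²/(5.6 × 0.015) + 275 = 75625/0.084 + 275 ≈ 900572.6 mm ≈ 900.6 m.
Near limit Dn = s·(H − f)/(H + s − 2f) = 190000 × (900572.6 − 275) / (900572.6 + 190000 − 2 × 275) = 190000 × 900297.6 / 1090022.6 ≈ 156929 mm ≈ 157 m.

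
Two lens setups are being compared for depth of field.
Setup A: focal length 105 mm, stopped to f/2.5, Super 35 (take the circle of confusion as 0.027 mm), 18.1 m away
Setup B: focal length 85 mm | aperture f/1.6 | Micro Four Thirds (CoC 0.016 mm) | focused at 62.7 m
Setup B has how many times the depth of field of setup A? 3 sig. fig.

Setup A: H = 105²/(2.5×0.027) + 105 ≈ 163438.3 mm; DoF = Df − Dn = 20341.0 − 16303.8 ≈ 4037.2 mm.
Setup B: H = 85²/(1.6×0.016) + 85 ≈ 282311.6 mm; DoF = Df − Dn = 80577 − 51315 ≈ 29262 mm.
Ratio = 29262 / 4037.2 ≈ 7.25.

7.25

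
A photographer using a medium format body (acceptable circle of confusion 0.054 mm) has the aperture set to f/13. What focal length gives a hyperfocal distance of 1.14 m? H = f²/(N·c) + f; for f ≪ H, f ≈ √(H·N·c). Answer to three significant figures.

From H = f²/(N·c) + f, with f ≪ H: f ≈ √(H·N·c) = √(1140 × 13 × 0.054) = √800.28 ≈ 28.29 mm.
Exact: f² + N·c·f − N·c·H = 0 ⇒ f = (−N·c + √((N·c)² + 4·N·c·H))/2 = (−0.702 + √3201.6)/2 ≈ 27.940 mm ≈ 27.9 mm.

27.9 mm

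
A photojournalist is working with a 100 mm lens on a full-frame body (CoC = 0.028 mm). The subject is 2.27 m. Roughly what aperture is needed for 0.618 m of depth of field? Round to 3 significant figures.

f/22

Write h = H − f = f²/(N·c). The thin-lens limits are Dn = s·h/(h + (s−f)) and Df = s·h/(h − (s−f)), so DoF = Df − Dn = 2·s·(s−f)·h / (h² − (s−f)²).
That is a quadratic in h: DoF·h² − 2·s·(s−f)·h − DoF·(s−f)² = 0 ⇒ h = (s−f)·(s + √(s² + DoF²)) / DoF = 2170 × (2270 + √(2270² + 618²)) / 618 = 2170 × (2270 + 2352.62) / 618 ≈ 16232 mm.
Then N = f²/(c·h) = 100² / (0.028 × 16232) = 10000 / 454.48 ≈ 22.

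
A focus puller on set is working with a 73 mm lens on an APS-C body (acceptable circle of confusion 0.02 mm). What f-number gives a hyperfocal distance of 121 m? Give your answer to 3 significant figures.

f/2.20

Rearrange H = f²/(N·c) + f for N: N = f² / ((H − f)·c).
N = 73² / ((121000 − 73) × 0.02) = 5329 / 2419 ≈ 2.20.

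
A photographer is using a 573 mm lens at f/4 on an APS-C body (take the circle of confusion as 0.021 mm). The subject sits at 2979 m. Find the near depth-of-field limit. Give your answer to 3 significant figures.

1690 m

Hyperfocal distance H = f²/(N·c) + f = 573²/(4 × 0.021) + 573 = 328329/0.084 + 573 ≈ 3909251.6 mm ≈ 3909 m.
Near limit Dn = s·(H − f)/(H + s − 2f) = 2979000 × (3909251.6 − 573) / (3909251.6 + 2979000 − 2 × 573) = 2979000 × 3908678.6 / 6887105.6 ≈ 1690689 mm ≈ 1690 m.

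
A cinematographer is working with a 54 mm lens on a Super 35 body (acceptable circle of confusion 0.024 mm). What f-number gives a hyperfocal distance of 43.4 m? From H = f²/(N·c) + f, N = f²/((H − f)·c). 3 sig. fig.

Rearrange H = f²/(N·c) + f for N: N = f² / ((H − f)·c).
N = 54² / ((43400 − 54) × 0.024) = 2916 / 1040 ≈ 2.80.

f/2.80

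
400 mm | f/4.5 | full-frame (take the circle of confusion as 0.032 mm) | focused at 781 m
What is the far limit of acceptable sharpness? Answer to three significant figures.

2630 m

Hyperfocal distance H = f²/(N·c) + f = 400²/(4.5 × 0.032) + 400 = 160000/0.144 + 400 ≈ 1111511.1 mm ≈ 1112 m.
Far limit Df = s·(H − f)/(H − s) = 781000 × (1111511.1 − 400) / (1111511.1 − 781000) = 781000 × 1111111.1 / 330511.1 ≈ 2625563 mm ≈ 2630 m.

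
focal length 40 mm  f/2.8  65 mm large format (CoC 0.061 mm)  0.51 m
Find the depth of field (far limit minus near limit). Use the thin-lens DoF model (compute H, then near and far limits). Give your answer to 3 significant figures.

Hyperfocal distance H = f²/(N·c) + f = 40²/(2.8 × 0.061) + 40 = 1600/0.1708 + 40 ≈ 9407.7 mm ≈ 9.408 m.
Near limit Dn = s·(H − f)/(H + s − 2f) = 510 × (9407.7 − 40) / (9407.7 + 510 − 2 × 40) = 510 × 9367.7 / 9837.7 ≈ 485.635 mm.
Far limit Df = s·(H − f)/(H − s) = 510 × (9407.7 − 40) / (9407.7 − 510) = 510 × 9367.7 / 8897.7 ≈ 536.940 mm.
Depth of field = Df − Dn = 536.940 − 485.635 ≈ 51.305 mm.

51.3 mm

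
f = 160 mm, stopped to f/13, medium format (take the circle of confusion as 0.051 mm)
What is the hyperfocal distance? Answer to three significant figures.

38.8 m

Hyperfocal distance H = f²/(N·c) + f = 160²/(13 × 0.051) + 160 = 25600/0.663 + 160 ≈ 38772.4 mm ≈ 38.8 m.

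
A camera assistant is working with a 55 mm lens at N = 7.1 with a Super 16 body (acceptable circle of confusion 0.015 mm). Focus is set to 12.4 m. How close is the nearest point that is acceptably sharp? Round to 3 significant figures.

Hyperfocal distance H = f²/(N·c) + f = 55²/(7.1 × 0.015) + 55 = 3025/0.1065 + 55 ≈ 28458.8 mm ≈ 28.46 m.
Near limit Dn = s·(H − f)/(H + s − 2f) = 12400 × (28458.8 − 55) / (28458.8 + 12400 − 2 × 55) = 12400 × 28403.8 / 40748.8 ≈ 8643.4 mm ≈ 8.64 m.

8.64 m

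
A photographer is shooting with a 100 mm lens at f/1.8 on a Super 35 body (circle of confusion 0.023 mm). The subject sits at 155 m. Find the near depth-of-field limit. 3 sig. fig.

Hyperfocal distance H = f²/(N·c) + f = 100²/(1.8 × 0.023) + 100 = 10000/0.0414 + 100 ≈ 241645.9 mm ≈ 241.6 m.
Near limit Dn = s·(H − f)/(H + s − 2f) = 155000 × (241645.9 − 100) / (241645.9 + 155000 − 2 × 100) = 155000 × 241545.9 / 396445.9 ≈ 94438 mm ≈ 94.4 m.

94.4 m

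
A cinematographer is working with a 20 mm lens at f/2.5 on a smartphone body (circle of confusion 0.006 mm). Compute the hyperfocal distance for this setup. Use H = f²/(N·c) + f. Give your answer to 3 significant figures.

Hyperfocal distance H = f²/(N·c) + f = 20²/(2.5 × 0.006) + 20 = 400/0.015 + 20 ≈ 26686.7 mm ≈ 26.7 m.

26.7 m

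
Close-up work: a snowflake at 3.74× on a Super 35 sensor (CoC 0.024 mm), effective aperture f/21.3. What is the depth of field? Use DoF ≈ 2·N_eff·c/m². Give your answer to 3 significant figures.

At magnification m, DoF ≈ 2·N_eff·c/m² = 2 × 21.3 × 0.024 / 3.74² = 1.022 / 13.99 ≈ 0.0731 mm.

0.0731 mm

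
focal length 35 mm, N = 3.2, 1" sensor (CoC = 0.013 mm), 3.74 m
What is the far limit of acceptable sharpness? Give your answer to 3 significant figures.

Hyperfocal distance H = f²/(N·c) + f = 35²/(3.2 × 0.013) + 35 = 1225/0.0416 + 35 ≈ 29482.1 mm ≈ 29.48 m.
Far limit Df = s·(H − f)/(H − s) = 3740 × (29482.1 − 35) / (29482.1 − 3740) = 3740 × 29447.1 / 25742.1 ≈ 4278.3 mm ≈ 4.28 m.

4.28 m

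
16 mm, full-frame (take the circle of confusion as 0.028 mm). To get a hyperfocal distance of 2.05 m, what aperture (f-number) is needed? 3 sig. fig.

f/4.50

Rearrange H = f²/(N·c) + f for N: N = f² / ((H − f)·c).
N = 16² / ((2050 − 16) × 0.028) = 256 / 56.95 ≈ 4.50.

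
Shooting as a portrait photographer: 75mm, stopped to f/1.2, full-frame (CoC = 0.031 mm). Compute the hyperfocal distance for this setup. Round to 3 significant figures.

151 m

Hyperfocal distance H = f²/(N·c) + f = 75²/(1.2 × 0.031) + 75 = 5625/0.0372 + 75 ≈ 151284.7 mm ≈ 151 m.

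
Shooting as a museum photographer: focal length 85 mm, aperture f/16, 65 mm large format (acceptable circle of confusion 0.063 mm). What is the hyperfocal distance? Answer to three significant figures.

7.25 m

Hyperfocal distance H = f²/(N·c) + f = 85²/(16 × 0.063) + 85 = 7225/1.008 + 85 ≈ 7252.7 mm ≈ 7.25 m.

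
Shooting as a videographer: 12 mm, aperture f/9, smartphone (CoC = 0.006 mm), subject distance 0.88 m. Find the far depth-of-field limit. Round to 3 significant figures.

1.30 m

Hyperfocal distance H = f²/(N·c) + f = 12²/(9 × 0.006) + 12 = 144/0.054 + 12 ≈ 2678.7 mm ≈ 2.679 m.
Far limit Df = s·(H − f)/(H − s) = 880 × (2678.7 − 12) / (2678.7 − 880) = 880 × 2666.7 / 1798.7 ≈ 1304.7 mm ≈ 1.30 m.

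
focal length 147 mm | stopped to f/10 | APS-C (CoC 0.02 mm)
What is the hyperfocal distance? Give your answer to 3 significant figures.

108 m

Hyperfocal distance H = f²/(N·c) + f = 147²/(10 × 0.02) + 147 = 21609/0.2 + 147 ≈ 108192.0 mm ≈ 108 m.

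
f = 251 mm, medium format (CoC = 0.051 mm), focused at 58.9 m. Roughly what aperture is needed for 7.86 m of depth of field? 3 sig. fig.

f/1.40

Write h = H − f = f²/(N·c). The thin-lens limits are Dn = s·h/(h + (s−f)) and Df = s·h/(h − (s−f)), so DoF = Df − Dn = 2·s·(s−f)·h / (h² − (s−f)²).
That is a quadratic in h: DoF·h² − 2·s·(s−f)·h − DoF·(s−f)² = 0 ⇒ h = (s−f)·(s + √(s² + DoF²)) / DoF = 58649 × (58900 + √(58900² + 7860²)) / 7860 = 58649 × (58900 + 59422.1) / 7860 ≈ 882885 mm.
Then N = f²/(c·h) = 251² / (0.051 × 882885) = 63001 / 45027 ≈ 1.40.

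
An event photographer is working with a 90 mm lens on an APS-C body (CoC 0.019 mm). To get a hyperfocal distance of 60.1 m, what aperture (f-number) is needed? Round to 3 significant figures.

f/7.10

Rearrange H = f²/(N·c) + f for N: N = f² / ((H − f)·c).
N = 90² / ((60100 − 90) × 0.019) = 8100 / 1140 ≈ 7.10.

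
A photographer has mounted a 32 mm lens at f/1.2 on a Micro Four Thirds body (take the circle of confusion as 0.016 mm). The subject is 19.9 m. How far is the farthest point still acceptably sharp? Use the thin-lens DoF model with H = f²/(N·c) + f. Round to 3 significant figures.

Hyperfocal distance H = f²/(N·c) + f = 32²/(1.2 × 0.016) + 32 = 1024/0.0192 + 32 ≈ 53365.3 mm ≈ 53.37 m.
Far limit Df = s·(H − f)/(H − s) = 19900 × (53365.3 − 32) / (53365.3 − 19900) = 19900 × 53333.3 / 33465.3 ≈ 31714 mm ≈ 31.7 m.

31.7 m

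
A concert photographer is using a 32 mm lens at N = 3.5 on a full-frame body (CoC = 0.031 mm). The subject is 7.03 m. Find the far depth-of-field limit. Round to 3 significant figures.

27.2 m

Hyperfocal distance H = f²/(N·c) + f = 32²/(3.5 × 0.031) + 32 = 1024/0.1085 + 32 ≈ 9469.8 mm ≈ 9.470 m.
Far limit Df = s·(H − f)/(H − s) = 7030 × (9469.8 − 32) / (9469.8 − 7030) = 7030 × 9437.8 / 2439.8 ≈ 27194 mm ≈ 27.2 m.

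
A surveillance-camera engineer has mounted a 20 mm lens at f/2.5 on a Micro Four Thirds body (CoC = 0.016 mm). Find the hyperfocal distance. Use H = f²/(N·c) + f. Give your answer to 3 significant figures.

10.0 m

Hyperfocal distance H = f²/(N·c) + f = 20²/(2.5 × 0.016) + 20 = 400/0.04 + 20 ≈ 10020.0 mm ≈ 10.0 m.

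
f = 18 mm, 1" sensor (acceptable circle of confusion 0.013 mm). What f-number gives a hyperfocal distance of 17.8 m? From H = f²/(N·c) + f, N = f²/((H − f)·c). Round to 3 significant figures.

f/1.40

Rearrange H = f²/(N·c) + f for N: N = f² / ((H − f)·c).
N = 18² / ((17800 − 18) × 0.013) = 324 / 231.2 ≈ 1.40.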